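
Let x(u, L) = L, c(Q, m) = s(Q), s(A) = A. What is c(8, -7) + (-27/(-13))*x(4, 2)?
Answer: 158/13 ≈ 12.154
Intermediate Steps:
c(Q, m) = Q
c(8, -7) + (-27/(-13))*x(4, 2) = 8 - 27/(-13)*2 = 8 - 27*(-1/13)*2 = 8 + (27/13)*2 = 8 + 54/13 = 158/13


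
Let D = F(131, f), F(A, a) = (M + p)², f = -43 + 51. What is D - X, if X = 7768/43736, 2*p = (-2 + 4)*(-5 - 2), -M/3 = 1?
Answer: 545729/5467 ≈ 99.822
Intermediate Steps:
M = -3 (M = -3*1 = -3)
p = -7 (p = ((-2 + 4)*(-5 - 2))/2 = (2*(-7))/2 = (½)*(-14) = -7)
f = 8
F(A, a) = 100 (F(A, a) = (-3 - 7)² = (-10)² = 100)
X = 971/5467 (X = 7768*(1/43736) = 971/5467 ≈ 0.17761)
D = 100
D - X = 100 - 1*971/5467 = 100 - 971/5467 = 545729/5467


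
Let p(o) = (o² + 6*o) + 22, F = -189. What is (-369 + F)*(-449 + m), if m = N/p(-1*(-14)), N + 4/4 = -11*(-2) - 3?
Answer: 37826820/151 ≈ 2.5051e+5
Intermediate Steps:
p(o) = 22 + o² + 6*o
N = 18 (N = -1 + (-11*(-2) - 3) = -1 + (22 - 3) = -1 + 19 = 18)
m = 9/151 (m = 18/(22 + (-1*(-14))² + 6*(-1*(-14))) = 18/(22 + 14² + 6*14) = 18/(22 + 196 + 84) = 18/302 = 18*(1/302) = 9/151 ≈ 0.059603)
(-369 + F)*(-449 + m) = (-369 - 189)*(-449 + 9/151) = -558*(-67790/151) = 37826820/151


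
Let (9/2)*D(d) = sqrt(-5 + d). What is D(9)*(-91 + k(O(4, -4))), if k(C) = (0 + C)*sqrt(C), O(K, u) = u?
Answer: -364/9 - 32*I/9 ≈ -40.444 - 3.5556*I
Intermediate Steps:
D(d) = 2*sqrt(-5 + d)/9
k(C) = C**(3/2) (k(C) = C*sqrt(C) = C**(3/2))
D(9)*(-91 + k(O(4, -4))) = (2*sqrt(-5 + 9)/9)*(-91 + (-4)**(3/2)) = (2*sqrt(4)/9)*(-91 - 8*I) = ((2/9)*2)*(-91 - 8*I) = 4*(-91 - 8*I)/9 = -364/9 - 32*I/9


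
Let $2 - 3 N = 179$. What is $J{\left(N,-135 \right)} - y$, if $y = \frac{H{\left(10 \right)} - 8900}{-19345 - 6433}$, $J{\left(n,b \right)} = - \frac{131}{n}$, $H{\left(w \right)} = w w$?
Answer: $\frac{1428859}{760451} \approx 1.879$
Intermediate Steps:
$H{\left(w \right)} = w^{2}$
$N = -59$ ($N = \frac{2}{3} - \frac{179}{3} = -59$)
$y = \frac{4400}{12889}$ ($y = \frac{10^{2} - 8900}{-19345 - 6433} = \frac{100 - 8900}{-25778} = \left(-8800\right) \left(- \frac{1}{25778}\right) = \frac{4400}{12889} \approx 0.34138$)
$J{\left(N,-135 \right)} - y = - \frac{131}{-59} - \frac{4400}{12889} = \left(-131\right) \left(- \frac{1}{59}\right) - \frac{4400}{12889} = \frac{131}{59} - \frac{4400}{12889} = \frac{1428859}{760451}$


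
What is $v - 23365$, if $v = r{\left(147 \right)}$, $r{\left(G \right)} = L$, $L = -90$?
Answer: $-23455$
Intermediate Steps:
$r{\left(G \right)} = -90$
$v = -90$
$v - 23365 = -90 - 23365 = -23455$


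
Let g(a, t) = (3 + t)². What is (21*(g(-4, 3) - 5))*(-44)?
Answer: -28644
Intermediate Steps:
(21*(g(-4, 3) - 5))*(-44) = (21*((3 + 3)² - 5))*(-44) = (21*(6² - 5))*(-44) = (21*(36 - 5))*(-44) = (21*31)*(-44) = 651*(-44) = -28644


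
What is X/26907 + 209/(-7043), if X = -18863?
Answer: -138475672/189506001 ≈ -0.73072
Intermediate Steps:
X/26907 + 209/(-7043) = -18863/26907 + 209/(-7043) = -18863*1/26907 + 209*(-1/7043) = -18863/26907 - 209/7043 = -138475672/189506001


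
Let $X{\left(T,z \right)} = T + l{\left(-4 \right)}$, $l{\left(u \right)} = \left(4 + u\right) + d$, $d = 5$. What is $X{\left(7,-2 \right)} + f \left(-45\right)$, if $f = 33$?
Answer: $-1473$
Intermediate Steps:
$l{\left(u \right)} = 9 + u$ ($l{\left(u \right)} = \left(4 + u\right) + 5 = 9 + u$)
$X{\left(T,z \right)} = 5 + T$ ($X{\left(T,z \right)} = T + \left(9 - 4\right) = T + 5 = 5 + T$)
$X{\left(7,-2 \right)} + f \left(-45\right) = \left(5 + 7\right) + 33 \left(-45\right) = 12 - 1485 = -1473$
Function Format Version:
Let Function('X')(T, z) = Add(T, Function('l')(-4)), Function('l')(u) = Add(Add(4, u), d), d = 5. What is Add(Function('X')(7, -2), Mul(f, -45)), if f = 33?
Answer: -1473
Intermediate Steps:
Function('l')(u) = Add(9, u) (Function('l')(u) = Add(Add(4, u), 5) = Add(9, u))
Function('X')(T, z) = Add(5, T) (Function('X')(T, z) = Add(T, Add(9, -4)) = Add(T, 5) = Add(5, T))
Add(Function('X')(7, -2), Mul(f, -45)) = Add(Add(5, 7), Mul(33, -45)) = Add(12, -1485) = -1473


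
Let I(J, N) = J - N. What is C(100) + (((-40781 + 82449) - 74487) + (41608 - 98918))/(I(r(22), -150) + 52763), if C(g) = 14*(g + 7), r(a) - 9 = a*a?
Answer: 26637353/17802 ≈ 1496.3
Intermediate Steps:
r(a) = 9 + a² (r(a) = 9 + a*a = 9 + a²)
C(g) = 98 + 14*g (C(g) = 14*(7 + g) = 98 + 14*g)
C(100) + (((-40781 + 82449) - 74487) + (41608 - 98918))/(I(r(22), -150) + 52763) = (98 + 14*100) + (((-40781 + 82449) - 74487) + (41608 - 98918))/(((9 + 22²) - 1*(-150)) + 52763) = (98 + 1400) + ((41668 - 74487) - 57310)/(((9 + 484) + 150) + 52763) = 1498 + (-32819 - 57310)/((493 + 150) + 52763) = 1498 - 90129/(643 + 52763) = 1498 - 90129/53406 = 1498 - 90129*1/53406 = 1498 - 30043/17802 = 26637353/17802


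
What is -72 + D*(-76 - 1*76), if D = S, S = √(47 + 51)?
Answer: -72 - 1064*√2 ≈ -1576.7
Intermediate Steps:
S = 7*√2 (S = √98 = 7*√2 ≈ 9.8995)
D = 7*√2 ≈ 9.8995
-72 + D*(-76 - 1*76) = -72 + (7*√2)*(-76 - 1*76) = -72 + (7*√2)*(-76 - 76) = -72 + (7*√2)*(-152) = -72 - 1064*√2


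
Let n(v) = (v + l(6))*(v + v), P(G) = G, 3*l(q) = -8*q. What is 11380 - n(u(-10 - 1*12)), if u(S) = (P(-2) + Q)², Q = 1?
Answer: 11410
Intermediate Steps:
l(q) = -8*q/3 (l(q) = (-8*q)/3 = -8*q/3)
u(S) = 1 (u(S) = (-2 + 1)² = (-1)² = 1)
n(v) = 2*v*(-16 + v) (n(v) = (v - 8/3*6)*(v + v) = (v - 16)*(2*v) = (-16 + v)*(2*v) = 2*v*(-16 + v))
11380 - n(u(-10 - 1*12)) = 11380 - 2*(-16 + 1) = 11380 - 2*(-15) = 11380 - 1*(-30) = 11380 + 30 = 11410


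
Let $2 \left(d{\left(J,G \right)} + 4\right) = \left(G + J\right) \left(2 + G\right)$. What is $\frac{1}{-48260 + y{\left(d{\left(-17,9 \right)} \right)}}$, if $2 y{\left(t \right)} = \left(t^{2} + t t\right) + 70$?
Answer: $- \frac{1}{45921} \approx -2.1777 \cdot 10^{-5}$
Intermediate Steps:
$d{\left(J,G \right)} = -4 + \frac{\left(2 + G\right) \left(G + J\right)}{2}$ ($d{\left(J,G \right)} = -4 + \frac{\left(G + J\right) \left(2 + G\right)}{2} = -4 + \frac{\left(2 + G\right) \left(G + J\right)}{2}$)
$y{\left(t \right)} = 35 + t^{2}$ ($y{\left(t \right)} = \frac{\left(t^{2} + t t\right) + 70}{2} = \frac{\left(t^{2} + t^{2}\right) + 70}{2} = \frac{2 t^{2} + 70}{2} = \frac{70 + 2 t^{2}}{2} = 35 + t^{2}$)
$\frac{1}{-48260 + y{\left(d{\left(-17,9 \right)} \right)}} = \frac{1}{-48260 + \left(35 + \left(-4 + 9 - 17 + \frac{9^{2}}{2} + \frac{1}{2} \cdot 9 \left(-17\right)\right)^{2}\right)} = \frac{1}{-48260 + \left(35 + \left(-4 + 9 - 17 + \frac{1}{2} \cdot 81 - \frac{153}{2}\right)^{2}\right)} = \frac{1}{-48260 + \left(35 + \left(-4 + 9 - 17 + \frac{81}{2} - \frac{153}{2}\right)^{2}\right)} = \frac{1}{-48260 + \left(35 + \left(-48\right)^{2}\right)} = \frac{1}{-48260 + \left(35 + 2304\right)} = \frac{1}{-48260 + 2339} = \frac{1}{-45921} = - \frac{1}{45921}$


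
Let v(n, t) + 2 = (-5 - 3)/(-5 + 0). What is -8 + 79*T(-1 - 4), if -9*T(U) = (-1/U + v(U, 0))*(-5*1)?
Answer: -151/9 ≈ -16.778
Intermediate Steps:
v(n, t) = -⅖ (v(n, t) = -2 + (-5 - 3)/(-5 + 0) = -2 - 8/(-5) = -2 - 8*(-⅕) = -2 + 8/5 = -⅖)
T(U) = -2/9 - 5/(9*U) (T(U) = -(-1/U - ⅖)*(-5*1)/9 = -(-⅖ - 1/U)*(-5)/9 = -(2 + 5/U)/9 = -2/9 - 5/(9*U))
-8 + 79*T(-1 - 4) = -8 + 79*((-5 - 2*(-1 - 4))/(9*(-1 - 4))) = -8 + 79*((⅑)*(-5 - 2*(-5))/(-5)) = -8 + 79*((⅑)*(-⅕)*(-5 + 10)) = -8 + 79*((⅑)*(-⅕)*5) = -8 + 79*(-⅑) = -8 - 79/9 = -151/9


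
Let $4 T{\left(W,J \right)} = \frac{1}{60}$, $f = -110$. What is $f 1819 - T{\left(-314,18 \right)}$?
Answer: $- \frac{48021601}{240} \approx -2.0009 \cdot 10^{5}$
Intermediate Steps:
$T{\left(W,J \right)} = \frac{1}{240}$ ($T{\left(W,J \right)} = \frac{1}{4 \cdot 60} = \frac{1}{4} \cdot \frac{1}{60} = \frac{1}{240}$)
$f 1819 - T{\left(-314,18 \right)} = \left(-110\right) 1819 - \frac{1}{240} = -200090 - \frac{1}{240} = - \frac{48021601}{240}$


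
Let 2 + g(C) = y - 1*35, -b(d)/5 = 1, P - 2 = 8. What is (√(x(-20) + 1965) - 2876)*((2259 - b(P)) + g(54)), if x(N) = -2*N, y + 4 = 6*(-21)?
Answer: -6030972 + 2097*√2005 ≈ -5.9371e+6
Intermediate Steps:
P = 10 (P = 2 + 8 = 10)
b(d) = -5 (b(d) = -5*1 = -5)
y = -130 (y = -4 + 6*(-21) = -4 - 126 = -130)
g(C) = -167 (g(C) = -2 + (-130 - 1*35) = -2 + (-130 - 35) = -2 - 165 = -167)
(√(x(-20) + 1965) - 2876)*((2259 - b(P)) + g(54)) = (√(-2*(-20) + 1965) - 2876)*((2259 - 1*(-5)) - 167) = (√(40 + 1965) - 2876)*((2259 + 5) - 167) = (√2005 - 2876)*(2264 - 167) = (-2876 + √2005)*2097 = -6030972 + 2097*√2005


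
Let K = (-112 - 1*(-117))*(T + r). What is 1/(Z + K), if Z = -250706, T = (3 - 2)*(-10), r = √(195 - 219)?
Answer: -62689/15719643034 - 5*I*√6/31439286068 ≈ -3.9879e-6 - 3.8956e-10*I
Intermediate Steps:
r = 2*I*√6 (r = √(-24) = 2*I*√6 ≈ 4.899*I)
T = -10 (T = 1*(-10) = -10)
K = -50 + 10*I*√6 (K = (-112 - 1*(-117))*(-10 + 2*I*√6) = (-112 + 117)*(-10 + 2*I*√6) = 5*(-10 + 2*I*√6) = -50 + 10*I*√6 ≈ -50.0 + 24.495*I)
1/(Z + K) = 1/(-250706 + (-50 + 10*I*√6)) = 1/(-250756 + 10*I*√6)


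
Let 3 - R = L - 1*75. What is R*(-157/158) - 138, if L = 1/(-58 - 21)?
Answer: -2690107/12482 ≈ -215.52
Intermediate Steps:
L = -1/79 (L = 1/(-79) = -1/79 ≈ -0.012658)
R = 6163/79 (R = 3 - (-1/79 - 1*75) = 3 - (-1/79 - 75) = 3 - 1*(-5926/79) = 3 + 5926/79 = 6163/79 ≈ 78.013)
R*(-157/158) - 138 = 6163*(-157/158)/79 - 138 = 6163*(-157*1/158)/79 - 138 = (6163/79)*(-157/158) - 138 = -967591/12482 - 138 = -2690107/12482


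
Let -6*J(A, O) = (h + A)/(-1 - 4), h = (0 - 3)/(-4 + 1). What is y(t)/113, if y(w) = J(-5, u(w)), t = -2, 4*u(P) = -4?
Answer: -2/1695 ≈ -0.0011799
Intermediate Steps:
h = 1 (h = -3/(-3) = -3*(-⅓) = 1)
u(P) = -1 (u(P) = (¼)*(-4) = -1)
J(A, O) = 1/30 + A/30 (J(A, O) = -(1 + A)/(6*(-1 - 4)) = -(1 + A)/(6*(-5)) = -(1 + A)*(-1)/(6*5) = -(-⅕ - A/5)/6 = 1/30 + A/30)
y(w) = -2/15 (y(w) = 1/30 + (1/30)*(-5) = 1/30 - ⅙ = -2/15)
y(t)/113 = -2/15/113 = -2/15*1/113 = -2/1695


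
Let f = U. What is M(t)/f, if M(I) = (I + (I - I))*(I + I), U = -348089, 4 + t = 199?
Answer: -76050/348089 ≈ -0.21848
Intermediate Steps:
t = 195 (t = -4 + 199 = 195)
M(I) = 2*I**2 (M(I) = (I + 0)*(2*I) = I*(2*I) = 2*I**2)
f = -348089
M(t)/f = (2*195**2)/(-348089) = (2*38025)*(-1/348089) = 76050*(-1/348089) = -76050/348089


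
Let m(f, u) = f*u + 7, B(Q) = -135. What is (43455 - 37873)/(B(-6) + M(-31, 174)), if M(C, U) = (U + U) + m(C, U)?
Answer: -2791/2587 ≈ -1.0789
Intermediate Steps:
m(f, u) = 7 + f*u
M(C, U) = 7 + 2*U + C*U (M(C, U) = (U + U) + (7 + C*U) = 2*U + (7 + C*U) = 7 + 2*U + C*U)
(43455 - 37873)/(B(-6) + M(-31, 174)) = (43455 - 37873)/(-135 + (7 + 2*174 - 31*174)) = 5582/(-135 + (7 + 348 - 5394)) = 5582/(-135 - 5039) = 5582/(-5174) = 5582*(-1/5174) = -2791/2587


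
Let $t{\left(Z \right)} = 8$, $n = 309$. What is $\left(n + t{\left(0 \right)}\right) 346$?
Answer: $109682$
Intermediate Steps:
$\left(n + t{\left(0 \right)}\right) 346 = \left(309 + 8\right) 346 = 317 \cdot 346 = 109682$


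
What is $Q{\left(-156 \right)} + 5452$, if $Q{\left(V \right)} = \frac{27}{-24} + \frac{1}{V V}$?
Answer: $\frac{132652495}{24336} \approx 5450.9$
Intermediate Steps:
$Q{\left(V \right)} = - \frac{9}{8} + \frac{1}{V^{2}}$ ($Q{\left(V \right)} = 27 \left(- \frac{1}{24}\right) + \frac{1}{V^{2}} = - \frac{9}{8} + \frac{1}{V^{2}}$)
$Q{\left(-156 \right)} + 5452 = \left(- \frac{9}{8} + \frac{1}{24336}\right) + 5452 = - \frac{27377}{24336} + 5452 = \frac{132652495}{24336}$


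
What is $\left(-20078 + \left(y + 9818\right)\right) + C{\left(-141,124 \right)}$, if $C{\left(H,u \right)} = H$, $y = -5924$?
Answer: $-16325$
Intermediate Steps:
$\left(-20078 + \left(y + 9818\right)\right) + C{\left(-141,124 \right)} = \left(-20078 + \left(-5924 + 9818\right)\right) - 141 = \left(-20078 + 3894\right) - 141 = -16184 - 141 = -16325$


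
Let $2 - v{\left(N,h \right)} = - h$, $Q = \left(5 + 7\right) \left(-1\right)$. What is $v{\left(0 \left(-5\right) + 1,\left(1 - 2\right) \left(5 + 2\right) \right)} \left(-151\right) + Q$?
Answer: $743$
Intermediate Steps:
$Q = -12$ ($Q = 12 \left(-1\right) = -12$)
$v{\left(N,h \right)} = 2 + h$ ($v{\left(N,h \right)} = 2 - - h = 2 + h$)
$v{\left(0 \left(-5\right) + 1,\left(1 - 2\right) \left(5 + 2\right) \right)} \left(-151\right) + Q = \left(2 + \left(1 - 2\right) \left(5 + 2\right)\right) \left(-151\right) - 12 = \left(2 - 7\right) \left(-151\right) - 12 = \left(-5\right) \left(-151\right) - 12 = 755 - 12 = 743$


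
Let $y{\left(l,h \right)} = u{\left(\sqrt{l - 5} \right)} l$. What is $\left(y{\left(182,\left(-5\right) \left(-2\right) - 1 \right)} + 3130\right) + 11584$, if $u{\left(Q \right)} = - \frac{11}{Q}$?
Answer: $14714 - \frac{2002 \sqrt{177}}{177} \approx 14564.0$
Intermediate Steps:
$y{\left(l,h \right)} = - \frac{11 l}{\sqrt{-5 + l}}$ ($y{\left(l,h \right)} = - \frac{11}{\sqrt{l - 5}} l = - \frac{11}{\sqrt{-5 + l}} l = - \frac{11 l}{\sqrt{-5 + l}}$)
$\left(y{\left(182,\left(-5\right) \left(-2\right) - 1 \right)} + 3130\right) + 11584 = \left(\left(-11\right) 182 \frac{1}{\sqrt{-5 + 182}} + 3130\right) + 11584 = \left(\left(-11\right) 182 \frac{1}{\sqrt{177}} + 3130\right) + 11584 = \left(\left(-11\right) 182 \frac{\sqrt{177}}{177} + 3130\right) + 11584 = \left(- \frac{2002 \sqrt{177}}{177} + 3130\right) + 11584 = \left(3130 - \frac{2002 \sqrt{177}}{177}\right) + 11584 = 14714 - \frac{2002 \sqrt{177}}{177}$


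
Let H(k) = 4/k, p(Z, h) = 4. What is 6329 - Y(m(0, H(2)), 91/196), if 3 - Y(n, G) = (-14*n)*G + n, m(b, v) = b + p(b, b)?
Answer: 6304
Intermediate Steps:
m(b, v) = 4 + b (m(b, v) = b + 4 = 4 + b)
Y(n, G) = 3 - n + 14*G*n (Y(n, G) = 3 - ((-14*n)*G + n) = 3 - (-14*G*n + n) = 3 - (n - 14*G*n) = 3 + (-n + 14*G*n) = 3 - n + 14*G*n)
6329 - Y(m(0, H(2)), 91/196) = 6329 - (3 - (4 + 0) + 14*(91/196)*(4 + 0)) = 6329 - (3 - 1*4 + 14*(91*(1/196))*4) = 6329 - (3 - 4 + 14*(13/28)*4) = 6329 - (3 - 4 + 26) = 6329 - 1*25 = 6329 - 25 = 6304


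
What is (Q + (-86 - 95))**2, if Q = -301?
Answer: 232324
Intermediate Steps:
(Q + (-86 - 95))**2 = (-301 + (-86 - 95))**2 = (-301 - 181)**2 = (-482)**2 = 232324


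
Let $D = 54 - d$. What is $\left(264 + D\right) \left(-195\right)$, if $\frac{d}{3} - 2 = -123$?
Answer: $-132795$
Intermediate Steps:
$d = -363$ ($d = 6 + 3 \left(-123\right) = 6 - 369 = -363$)
$D = 417$ ($D = 54 - -363 = 54 + 363 = 417$)
$\left(264 + D\right) \left(-195\right) = \left(264 + 417\right) \left(-195\right) = 681 \left(-195\right) = -132795$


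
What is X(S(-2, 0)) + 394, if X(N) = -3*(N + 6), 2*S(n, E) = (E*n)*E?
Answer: 376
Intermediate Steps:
S(n, E) = n*E**2/2 (S(n, E) = ((E*n)*E)/2 = (n*E**2)/2 = n*E**2/2)
X(N) = -18 - 3*N (X(N) = -3*(6 + N) = -18 - 3*N)
X(S(-2, 0)) + 394 = (-18 - 3*(-2)*0**2/2) + 394 = (-18 - 3*(-2)*0/2) + 394 = (-18 - 3*0) + 394 = (-18 + 0) + 394 = -18 + 394 = 376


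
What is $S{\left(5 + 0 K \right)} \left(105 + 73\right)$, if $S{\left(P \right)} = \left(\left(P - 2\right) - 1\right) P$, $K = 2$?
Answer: $1780$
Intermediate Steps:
$S{\left(P \right)} = P \left(-3 + P\right)$ ($S{\left(P \right)} = \left(\left(-2 + P\right) - 1\right) P = \left(-3 + P\right) P = P \left(-3 + P\right)$)
$S{\left(5 + 0 K \right)} \left(105 + 73\right) = \left(5 + 0 \cdot 2\right) \left(-3 + \left(5 + 0 \cdot 2\right)\right) \left(105 + 73\right) = \left(5 + 0\right) \left(-3 + \left(5 + 0\right)\right) 178 = 5 \left(-3 + 5\right) 178 = 5 \cdot 2 \cdot 178 = 10 \cdot 178 = 1780$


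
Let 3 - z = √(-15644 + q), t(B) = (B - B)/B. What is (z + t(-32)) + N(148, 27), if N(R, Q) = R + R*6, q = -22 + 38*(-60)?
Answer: 1039 - 3*I*√1994 ≈ 1039.0 - 133.96*I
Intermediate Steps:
q = -2302 (q = -22 - 2280 = -2302)
t(B) = 0 (t(B) = 0/B = 0)
N(R, Q) = 7*R (N(R, Q) = R + 6*R = 7*R)
z = 3 - 3*I*√1994 (z = 3 - √(-15644 - 2302) = 3 - √(-17946) = 3 - 3*I*√1994 ≈ 3.0 - 133.96*I)
(z + t(-32)) + N(148, 27) = ((3 - 3*I*√1994) + 0) + 7*148 = (3 - 3*I*√1994) + 1036 = 1039 - 3*I*√1994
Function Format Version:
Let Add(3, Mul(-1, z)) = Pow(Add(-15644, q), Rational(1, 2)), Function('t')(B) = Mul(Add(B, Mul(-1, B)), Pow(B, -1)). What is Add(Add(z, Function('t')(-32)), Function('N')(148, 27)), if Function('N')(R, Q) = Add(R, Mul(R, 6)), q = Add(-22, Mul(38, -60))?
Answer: Add(1039, Mul(-3, I, Pow(1994, Rational(1, 2)))) ≈ Add(1039.0, Mul(-133.96, I))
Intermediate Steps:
q = -2302 (q = Add(-22, -2280) = -2302)
Function('t')(B) = 0 (Function('t')(B) = Mul(0, Pow(B, -1)) = 0)
Function('N')(R, Q) = Mul(7, R) (Function('N')(R, Q) = Add(R, Mul(6, R)) = Mul(7, R))
z = Add(3, Mul(-3, I, Pow(1994, Rational(1, 2)))) (z = Add(3, Mul(-1, Pow(Add(-15644, -2302), Rational(1, 2)))) = Add(3, Mul(-1, Pow(-17946, Rational(1, 2)))) = Add(3, Mul(-1, Mul(3, I, Pow(1994, Rational(1, 2))))) = Add(3, Mul(-3, I, Pow(1994, Rational(1, 2)))) ≈ Add(3.0000, Mul(-133.96, I)))
Add(Add(z, Function('t')(-32)), Function('N')(148, 27)) = Add(Add(Add(3, Mul(-3, I, Pow(1994, Rational(1, 2)))), 0), Mul(7, 148)) = Add(Add(3, Mul(-3, I, Pow(1994, Rational(1, 2)))), 1036) = Add(1039, Mul(-3, I, Pow(1994, Rational(1, 2))))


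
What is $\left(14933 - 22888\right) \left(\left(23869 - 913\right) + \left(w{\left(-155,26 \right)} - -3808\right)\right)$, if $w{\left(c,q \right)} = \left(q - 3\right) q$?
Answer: $-217664710$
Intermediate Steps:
$w{\left(c,q \right)} = q \left(-3 + q\right)$ ($w{\left(c,q \right)} = \left(-3 + q\right) q = q \left(-3 + q\right)$)
$\left(14933 - 22888\right) \left(\left(23869 - 913\right) + \left(w{\left(-155,26 \right)} - -3808\right)\right) = \left(14933 - 22888\right) \left(\left(23869 - 913\right) + \left(26 \left(-3 + 26\right) - -3808\right)\right) = - 7955 \left(22956 + \left(26 \cdot 23 + 3808\right)\right) = - 7955 \left(22956 + \left(598 + 3808\right)\right) = - 7955 \left(22956 + 4406\right) = \left(-7955\right) 27362 = -217664710$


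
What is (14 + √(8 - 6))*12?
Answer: 168 + 12*√2 ≈ 184.97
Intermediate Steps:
(14 + √(8 - 6))*12 = (14 + √2)*12 = 168 + 12*√2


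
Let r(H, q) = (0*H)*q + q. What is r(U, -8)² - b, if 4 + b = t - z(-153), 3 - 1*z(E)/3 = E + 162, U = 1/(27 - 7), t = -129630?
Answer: 129680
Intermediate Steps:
U = 1/20 ≈ 0.050000
z(E) = -477 - 3*E (z(E) = 9 - 3*(E + 162) = 9 - 3*(162 + E) = 9 + (-486 - 3*E) = -477 - 3*E)
r(H, q) = q (r(H, q) = 0*q + q = 0 + q = q)
b = -129616 (b = -4 + (-129630 - (-477 - 3*(-153))) = -4 + (-129630 - (-477 + 459)) = -4 + (-129630 - 1*(-18)) = -4 + (-129630 + 18) = -4 - 129612 = -129616)
r(U, -8)² - b = (-8)² - 1*(-129616) = 64 + 129616 = 129680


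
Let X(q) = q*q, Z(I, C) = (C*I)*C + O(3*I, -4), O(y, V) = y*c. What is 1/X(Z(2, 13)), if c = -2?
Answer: 1/106276 ≈ 9.4095e-6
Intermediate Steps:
O(y, V) = -2*y (O(y, V) = y*(-2) = -2*y)
Z(I, C) = -6*I + I*C² (Z(I, C) = (C*I)*C - 6*I = I*C² - 6*I = -6*I + I*C²)
X(q) = q²
1/X(Z(2, 13)) = 1/((2*(-6 + 13²))²) = 1/((2*(-6 + 169))²) = 1/((2*163)²) = 1/(326²) = 1/106276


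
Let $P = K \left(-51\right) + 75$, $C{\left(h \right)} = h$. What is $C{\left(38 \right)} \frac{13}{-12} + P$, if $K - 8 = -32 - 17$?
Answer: $\frac{12749}{6} \approx 2124.8$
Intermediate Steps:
$K = -41$ ($K = 8 - 49 = -41$)
$P = 2166$ ($P = \left(-41\right) \left(-51\right) + 75 = 2091 + 75 = 2166$)
$C{\left(38 \right)} \frac{13}{-12} + P = 38 \frac{13}{-12} + 2166 = 38 \cdot 13 \left(- \frac{1}{12}\right) + 2166 = 38 \left(- \frac{13}{12}\right) + 2166 = - \frac{247}{6} + 2166 = \frac{12749}{6}$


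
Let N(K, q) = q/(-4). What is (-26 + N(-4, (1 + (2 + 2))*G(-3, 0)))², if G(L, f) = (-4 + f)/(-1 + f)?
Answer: 961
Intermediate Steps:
G(L, f) = (-4 + f)/(-1 + f)
N(K, q) = -q/4 (N(K, q) = q*(-¼) = -q/4)
(-26 + N(-4, (1 + (2 + 2))*G(-3, 0)))² = (-26 - (1 + (2 + 2))*(-4 + 0)/(-1 + 0)/4)² = (-26 - (1 + 4)*-4/(-1)/4)² = (-26 - 5*(-1*(-4))/4)² = (-26 - 5*4/4)² = (-26 - ¼*20)² = (-26 - 5)² = (-31)² = 961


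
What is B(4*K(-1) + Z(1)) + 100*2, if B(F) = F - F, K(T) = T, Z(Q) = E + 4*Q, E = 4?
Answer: 200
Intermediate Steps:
Z(Q) = 4 + 4*Q
B(F) = 0
B(4*K(-1) + Z(1)) + 100*2 = 0 + 100*2 = 0 + 200 = 200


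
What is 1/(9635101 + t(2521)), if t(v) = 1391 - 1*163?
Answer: 1/9636329 ≈ 1.0377e-7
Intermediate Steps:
t(v) = 1228 (t(v) = 1391 - 163 = 1228)
1/(9635101 + t(2521)) = 1/(9635101 + 1228) = 1/9636329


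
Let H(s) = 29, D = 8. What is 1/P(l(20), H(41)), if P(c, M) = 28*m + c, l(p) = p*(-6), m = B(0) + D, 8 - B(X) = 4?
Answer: 1/216 ≈ 0.0046296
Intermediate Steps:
B(X) = 4 (B(X) = 8 - 1*4 = 8 - 4 = 4)
m = 12 (m = 4 + 8 = 12)
l(p) = -6*p
P(c, M) = 336 + c (P(c, M) = 28*12 + c = 336 + c)
1/P(l(20), H(41)) = 1/(336 - 6*20) = 1/(336 - 120) = 1/216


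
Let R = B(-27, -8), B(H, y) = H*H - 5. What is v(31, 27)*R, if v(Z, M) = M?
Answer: 19548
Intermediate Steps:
B(H, y) = -5 + H² (B(H, y) = H² - 5 = -5 + H²)
R = 724 (R = -5 + (-27)² = -5 + 729 = 724)
v(31, 27)*R = 27*724 = 19548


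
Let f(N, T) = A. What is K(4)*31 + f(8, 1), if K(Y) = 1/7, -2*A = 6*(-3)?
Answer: 94/7 ≈ 13.429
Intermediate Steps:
A = 9 (A = -3*(-3) = -½*(-18) = 9)
f(N, T) = 9
K(Y) = ⅐
K(4)*31 + f(8, 1) = (⅐)*31 + 9 = 31/7 + 9 = 94/7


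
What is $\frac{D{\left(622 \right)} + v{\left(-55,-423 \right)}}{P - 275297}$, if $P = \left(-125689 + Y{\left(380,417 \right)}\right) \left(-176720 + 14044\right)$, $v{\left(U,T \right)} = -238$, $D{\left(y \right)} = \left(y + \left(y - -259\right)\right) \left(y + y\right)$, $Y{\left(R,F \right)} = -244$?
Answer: $\frac{1869494}{20486001411} \approx 9.1257 \cdot 10^{-5}$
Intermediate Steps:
$D{\left(y \right)} = 2 y \left(259 + 2 y\right)$ ($D{\left(y \right)} = \left(y + \left(y + 259\right)\right) 2 y = \left(y + \left(259 + y\right)\right) 2 y = \left(259 + 2 y\right) 2 y = 2 y \left(259 + 2 y\right)$)
$P = 20486276708$ ($P = \left(-125689 - 244\right) \left(-176720 + 14044\right) = \left(-125933\right) \left(-162676\right) = 20486276708$)
$\frac{D{\left(622 \right)} + v{\left(-55,-423 \right)}}{P - 275297} = \frac{2 \cdot 622 \left(259 + 2 \cdot 622\right) - 238}{20486276708 - 275297} = \frac{2 \cdot 622 \left(259 + 1244\right) - 238}{20486001411} = \left(2 \cdot 622 \cdot 1503 - 238\right) \frac{1}{20486001411} = \left(1869732 - 238\right) \frac{1}{20486001411} = 1869494 \cdot \frac{1}{20486001411} = \frac{1869494}{20486001411}$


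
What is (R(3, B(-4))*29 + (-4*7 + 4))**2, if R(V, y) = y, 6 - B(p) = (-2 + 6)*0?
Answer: 22500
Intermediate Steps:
B(p) = 6 (B(p) = 6 - (-2 + 6)*0 = 6 - 4*0 = 6 - 1*0 = 6 + 0 = 6)
(R(3, B(-4))*29 + (-4*7 + 4))**2 = (6*29 + (-4*7 + 4))**2 = (174 + (-28 + 4))**2 = (174 - 24)**2 = 150**2 = 22500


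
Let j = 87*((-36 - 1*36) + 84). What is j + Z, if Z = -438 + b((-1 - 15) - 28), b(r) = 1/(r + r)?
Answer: 53327/88 ≈ 605.99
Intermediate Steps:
b(r) = 1/(2*r)
Z = -38545/88 (Z = -438 + 1/(2*((-1 - 15) - 28)) = -438 + 1/(2*(-16 - 28)) = -438 + (½)/(-44) = -438 + (½)*(-1/44) = -438 - 1/88 = -38545/88 ≈ -438.01)
j = 1044 (j = 87*((-36 - 36) + 84) = 87*(-72 + 84) = 87*12 = 1044)
j + Z = 1044 - 38545/88 = 53327/88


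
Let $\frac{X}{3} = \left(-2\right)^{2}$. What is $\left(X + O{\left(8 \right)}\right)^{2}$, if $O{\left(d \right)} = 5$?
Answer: $289$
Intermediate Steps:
$X = 12$ ($X = 3 \left(-2\right)^{2} = 3 \cdot 4 = 12$)
$\left(X + O{\left(8 \right)}\right)^{2} = \left(12 + 5\right)^{2} = 17^{2} = 289$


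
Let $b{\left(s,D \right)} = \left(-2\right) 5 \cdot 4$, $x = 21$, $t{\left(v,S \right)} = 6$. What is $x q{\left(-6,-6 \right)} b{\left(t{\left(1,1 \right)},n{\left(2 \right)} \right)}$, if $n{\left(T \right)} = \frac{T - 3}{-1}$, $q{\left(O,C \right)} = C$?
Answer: $5040$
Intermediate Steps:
$n{\left(T \right)} = 3 - T$ ($n{\left(T \right)} = - (-3 + T) = 3 - T$)
$b{\left(s,D \right)} = -40$ ($b{\left(s,D \right)} = \left(-10\right) 4 = -40$)
$x q{\left(-6,-6 \right)} b{\left(t{\left(1,1 \right)},n{\left(2 \right)} \right)} = 21 \left(-6\right) \left(-40\right) = \left(-126\right) \left(-40\right) = 5040$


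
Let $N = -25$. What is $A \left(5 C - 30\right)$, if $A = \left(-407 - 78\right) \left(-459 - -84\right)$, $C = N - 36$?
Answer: $-60928125$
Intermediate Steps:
$C = -61$ ($C = -25 - 36 = -61$)
$A = 181875$ ($A = - 485 \left(-459 + \left(-93 + 177\right)\right) = - 485 \left(-459 + 84\right) = \left(-485\right) \left(-375\right) = 181875$)
$A \left(5 C - 30\right) = 181875 \left(5 \left(-61\right) - 30\right) = 181875 \left(-305 - 30\right) = 181875 \left(-335\right) = -60928125$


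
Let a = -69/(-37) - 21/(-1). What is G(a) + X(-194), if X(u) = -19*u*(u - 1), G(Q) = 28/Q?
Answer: -304039192/423 ≈ -7.1877e+5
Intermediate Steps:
a = 846/37 (a = -69*(-1/37) - 21*(-1) = 69/37 + 21 = 846/37 ≈ 22.865)
X(u) = -19*u*(-1 + u)
G(a) + X(-194) = 28/(846/37) + 19*(-194)*(1 - 1*(-194)) = 28*(37/846) + 19*(-194)*(1 + 194) = 518/423 + 19*(-194)*195 = 518/423 - 718770 = -304039192/423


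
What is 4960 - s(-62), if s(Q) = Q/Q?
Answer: 4959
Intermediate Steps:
s(Q) = 1
4960 - s(-62) = 4960 - 1*1 = 4960 - 1 = 4959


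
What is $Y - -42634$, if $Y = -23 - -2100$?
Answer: $44711$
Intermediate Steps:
$Y = 2077$ ($Y = -23 + 2100 = 2077$)
$Y - -42634 = 2077 - -42634 = 2077 + 42634 = 44711$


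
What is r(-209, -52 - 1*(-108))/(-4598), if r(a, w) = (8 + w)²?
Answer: -2048/2299 ≈ -0.89082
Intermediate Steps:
r(-209, -52 - 1*(-108))/(-4598) = (8 + (-52 - 1*(-108)))²/(-4598) = (8 + (-52 + 108))²*(-1/4598) = (8 + 56)²*(-1/4598) = 64²*(-1/4598) = 4096*(-1/4598) = -2048/2299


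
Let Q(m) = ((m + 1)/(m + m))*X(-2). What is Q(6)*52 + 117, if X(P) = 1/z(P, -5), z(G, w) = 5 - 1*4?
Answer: 442/3 ≈ 147.33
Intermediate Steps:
z(G, w) = 1 (z(G, w) = 5 - 4 = 1)
X(P) = 1 (X(P) = 1/1 = 1)
Q(m) = (1 + m)/(2*m) (Q(m) = ((m + 1)/(m + m))*1 = ((1 + m)/((2*m)))*1 = ((1 + m)*(1/(2*m)))*1 = ((1 + m)/(2*m))*1 = (1 + m)/(2*m))
Q(6)*52 + 117 = ((½)*(1 + 6)/6)*52 + 117 = ((½)*(⅙)*7)*52 + 117 = (7/12)*52 + 117 = 91/3 + 117 = 442/3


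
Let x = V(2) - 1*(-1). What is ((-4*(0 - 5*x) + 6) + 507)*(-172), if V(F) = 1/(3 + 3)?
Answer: -276748/3 ≈ -92249.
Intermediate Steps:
V(F) = ⅙ (V(F) = 1/6 = ⅙)
x = 7/6 (x = ⅙ - 1*(-1) = ⅙ + 1 = 7/6 ≈ 1.1667)
((-4*(0 - 5*x) + 6) + 507)*(-172) = ((-4*(0 - 5*7/6) + 6) + 507)*(-172) = ((-4*(0 - 35/6) + 6) + 507)*(-172) = ((-4*(-35/6) + 6) + 507)*(-172) = ((70/3 + 6) + 507)*(-172) = (88/3 + 507)*(-172) = (1609/3)*(-172) = -276748/3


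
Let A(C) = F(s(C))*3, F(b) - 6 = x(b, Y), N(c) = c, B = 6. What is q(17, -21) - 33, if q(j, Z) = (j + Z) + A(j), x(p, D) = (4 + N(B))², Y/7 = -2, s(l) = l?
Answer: 281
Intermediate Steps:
Y = -14 (Y = 7*(-2) = -14)
x(p, D) = 100 (x(p, D) = (4 + 6)² = 10² = 100)
F(b) = 106 (F(b) = 6 + 100 = 106)
A(C) = 318 (A(C) = 106*3 = 318)
q(j, Z) = 318 + Z + j (q(j, Z) = (j + Z) + 318 = (Z + j) + 318 = 318 + Z + j)
q(17, -21) - 33 = (318 - 21 + 17) - 33 = 314 - 33 = 281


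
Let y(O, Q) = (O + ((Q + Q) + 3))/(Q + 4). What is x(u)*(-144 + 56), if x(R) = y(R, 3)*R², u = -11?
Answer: 21296/7 ≈ 3042.3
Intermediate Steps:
y(O, Q) = (3 + O + 2*Q)/(4 + Q) (y(O, Q) = (O + (2*Q + 3))/(4 + Q) = (O + (3 + 2*Q))/(4 + Q) = (3 + O + 2*Q)/(4 + Q))
x(R) = R²*(9/7 + R/7) (x(R) = ((3 + R + 2*3)/(4 + 3))*R² = ((3 + R + 6)/7)*R² = ((9 + R)/7)*R² = (9/7 + R/7)*R² = R²*(9/7 + R/7))
x(u)*(-144 + 56) = ((⅐)*(-11)²*(9 - 11))*(-144 + 56) = ((⅐)*121*(-2))*(-88) = -242/7*(-88) = 21296/7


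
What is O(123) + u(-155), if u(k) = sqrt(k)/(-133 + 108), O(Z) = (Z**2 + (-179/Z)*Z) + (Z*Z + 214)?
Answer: 30293 - I*sqrt(155)/25 ≈ 30293.0 - 0.498*I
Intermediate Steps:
O(Z) = 35 + 2*Z**2 (O(Z) = (Z**2 - 179) + (Z**2 + 214) = (-179 + Z**2) + (214 + Z**2) = 35 + 2*Z**2)
u(k) = -sqrt(k)/25 (u(k) = sqrt(k)/(-25) = -sqrt(k)/25)
O(123) + u(-155) = (35 + 2*123**2) - I*sqrt(155)/25 = (35 + 2*15129) - I*sqrt(155)/25 = (35 + 30258) - I*sqrt(155)/25 = 30293 - I*sqrt(155)/25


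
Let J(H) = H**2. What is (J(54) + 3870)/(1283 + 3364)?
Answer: 2262/1549 ≈ 1.4603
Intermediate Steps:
(J(54) + 3870)/(1283 + 3364) = (54**2 + 3870)/(1283 + 3364) = (2916 + 3870)/4647 = 6786*(1/4647) = 2262/1549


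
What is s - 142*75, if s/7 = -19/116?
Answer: -1235533/116 ≈ -10651.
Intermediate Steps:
s = -133/116 (s = 7*(-19/116) = -133/116 ≈ -1.1466)
s - 142*75 = -133/116 - 142*75 = -133/116 - 10650 = -1235533/116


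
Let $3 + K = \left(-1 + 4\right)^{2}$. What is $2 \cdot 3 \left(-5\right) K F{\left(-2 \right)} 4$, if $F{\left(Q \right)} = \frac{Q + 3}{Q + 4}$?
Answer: $-360$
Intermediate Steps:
$F{\left(Q \right)} = \frac{3 + Q}{4 + Q}$
$K = 6$ ($K = -3 + \left(-1 + 4\right)^{2} = -3 + 3^{2} = -3 + 9 = 6$)
$2 \cdot 3 \left(-5\right) K F{\left(-2 \right)} 4 = 2 \cdot 3 \left(-5\right) 6 \frac{3 - 2}{4 - 2} \cdot 4 = 6 \left(-5\right) 6 \cdot \frac{1}{2} \cdot 1 \cdot 4 = \left(-30\right) 6 \cdot \frac{1}{2} \cdot 1 \cdot 4 = - 180 \cdot \frac{1}{2} \cdot 4 = \left(-180\right) 2 = -360$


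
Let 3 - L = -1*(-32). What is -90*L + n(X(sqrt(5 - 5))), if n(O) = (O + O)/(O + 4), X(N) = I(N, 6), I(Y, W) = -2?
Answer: 2608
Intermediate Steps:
X(N) = -2
n(O) = 2*O/(4 + O) (n(O) = (2*O)/(4 + O) = 2*O/(4 + O))
L = -29 (L = 3 - (-1)*(-32) = 3 - 1*32 = 3 - 32 = -29)
-90*L + n(X(sqrt(5 - 5))) = -90*(-29) + 2*(-2)/(4 - 2) = 2610 + 2*(-2)/2 = 2610 + 2*(-2)*(1/2) = 2610 - 2 = 2608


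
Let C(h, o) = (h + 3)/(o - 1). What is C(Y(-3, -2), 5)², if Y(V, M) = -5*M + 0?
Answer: 169/16 ≈ 10.563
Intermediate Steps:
Y(V, M) = -5*M
C(h, o) = (3 + h)/(-1 + o)
C(Y(-3, -2), 5)² = ((3 - 5*(-2))/(-1 + 5))² = ((3 + 10)/4)² = ((¼)*13)² = (13/4)² = 169/16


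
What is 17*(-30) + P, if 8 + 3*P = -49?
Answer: -529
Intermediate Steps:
P = -19 (P = -8/3 + (⅓)*(-49) = -8/3 - 49/3 = -19)
17*(-30) + P = 17*(-30) - 19 = -510 - 19 = -529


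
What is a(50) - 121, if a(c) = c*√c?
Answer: -121 + 250*√2 ≈ 232.55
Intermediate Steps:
a(c) = c^(3/2)
a(50) - 121 = 50^(3/2) - 121 = 250*√2 - 121 = -121 + 250*√2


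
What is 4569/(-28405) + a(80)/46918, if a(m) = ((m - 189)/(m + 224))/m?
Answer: -54878328143/341172682240 ≈ -0.16085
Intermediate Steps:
a(m) = (-189 + m)/(m*(224 + m)) (a(m) = ((-189 + m)/(224 + m))/m = (-189 + m)/(m*(224 + m)))
4569/(-28405) + a(80)/46918 = 4569/(-28405) + ((-189 + 80)/(80*(224 + 80)))/46918 = 4569*(-1/28405) + ((1/80)*(-109)/304)*(1/46918) = -4569/28405 + ((1/80)*(1/304)*(-109))*(1/46918) = -4569/28405 - 109/24320*1/46918 = -4569/28405 - 109/1141045760 = -54878328143/341172682240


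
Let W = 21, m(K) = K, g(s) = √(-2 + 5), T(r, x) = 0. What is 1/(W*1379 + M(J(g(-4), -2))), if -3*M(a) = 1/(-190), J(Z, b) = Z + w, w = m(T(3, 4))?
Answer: 570/16506631 ≈ 3.4532e-5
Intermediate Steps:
g(s) = √3
w = 0
J(Z, b) = Z (J(Z, b) = Z + 0 = Z)
M(a) = 1/570 (M(a) = -⅓/(-190) = -⅓*(-1/190) = 1/570)
1/(W*1379 + M(J(g(-4), -2))) = 1/(21*1379 + 1/570) = 1/(28959 + 1/570) = 1/(16506631/570) = 570/16506631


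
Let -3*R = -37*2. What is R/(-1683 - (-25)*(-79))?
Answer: -37/5487 ≈ -0.0067432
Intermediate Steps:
R = 74/3 (R = -(-37)*2/3 = -⅓*(-74) = 74/3 ≈ 24.667)
R/(-1683 - (-25)*(-79)) = 74/(3*(-1683 - (-25)*(-79))) = 74/(3*(-1683 - 1*1975)) = 74/(3*(-1683 - 1975)) = (74/3)/(-3658) = (74/3)*(-1/3658) = -37/5487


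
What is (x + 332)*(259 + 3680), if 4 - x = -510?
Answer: 3332394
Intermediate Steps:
x = 514 (x = 4 - 1*(-510) = 4 + 510 = 514)
(x + 332)*(259 + 3680) = (514 + 332)*(259 + 3680) = 846*3939 = 3332394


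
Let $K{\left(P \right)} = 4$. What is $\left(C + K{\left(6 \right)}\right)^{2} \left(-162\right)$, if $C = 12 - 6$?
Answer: $-16200$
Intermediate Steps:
$C = 6$
$\left(C + K{\left(6 \right)}\right)^{2} \left(-162\right) = \left(6 + 4\right)^{2} \left(-162\right) = 10^{2} \left(-162\right) = 100 \left(-162\right) = -16200$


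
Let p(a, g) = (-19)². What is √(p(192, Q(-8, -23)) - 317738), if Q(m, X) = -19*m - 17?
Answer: I*√317377 ≈ 563.36*I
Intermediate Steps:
Q(m, X) = -17 - 19*m
p(a, g) = 361
√(p(192, Q(-8, -23)) - 317738) = √(361 - 317738) = √(-317377) = I*√317377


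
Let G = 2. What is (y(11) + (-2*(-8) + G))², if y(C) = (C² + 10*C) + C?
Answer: 67600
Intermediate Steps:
y(C) = C² + 11*C
(y(11) + (-2*(-8) + G))² = (11*(11 + 11) + (-2*(-8) + 2))² = (11*22 + (16 + 2))² = (242 + 18)² = 260² = 67600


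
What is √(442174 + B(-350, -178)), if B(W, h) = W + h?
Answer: √441646 ≈ 664.56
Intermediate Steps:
√(442174 + B(-350, -178)) = √(442174 + (-350 - 178)) = √(442174 - 528) = √441646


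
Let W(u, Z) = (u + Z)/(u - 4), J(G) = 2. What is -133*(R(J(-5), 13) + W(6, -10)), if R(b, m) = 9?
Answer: -931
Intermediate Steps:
W(u, Z) = (Z + u)/(-4 + u)
-133*(R(J(-5), 13) + W(6, -10)) = -133*(9 + (-10 + 6)/(-4 + 6)) = -133*(9 - 4/2) = -133*(9 + (1/2)*(-4)) = -133*(9 - 2) = -133*7 = -931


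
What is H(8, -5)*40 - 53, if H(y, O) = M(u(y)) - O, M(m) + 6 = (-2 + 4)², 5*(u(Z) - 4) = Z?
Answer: 67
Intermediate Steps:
u(Z) = 4 + Z/5
M(m) = -2 (M(m) = -6 + (-2 + 4)² = -6 + 2² = -6 + 4 = -2)
H(y, O) = -2 - O
H(8, -5)*40 - 53 = (-2 - 1*(-5))*40 - 53 = (-2 + 5)*40 - 53 = 3*40 - 53 = 120 - 53 = 67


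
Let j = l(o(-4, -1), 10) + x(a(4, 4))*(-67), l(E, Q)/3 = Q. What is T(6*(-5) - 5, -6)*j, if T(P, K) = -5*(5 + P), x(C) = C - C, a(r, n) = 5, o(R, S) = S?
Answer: 4500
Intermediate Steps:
l(E, Q) = 3*Q
x(C) = 0
T(P, K) = -25 - 5*P
j = 30 (j = 3*10 + 0*(-67) = 30 + 0 = 30)
T(6*(-5) - 5, -6)*j = (-25 - 5*(6*(-5) - 5))*30 = (-25 - 5*(-30 - 5))*30 = (-25 - 5*(-35))*30 = (-25 + 175)*30 = 150*30 = 4500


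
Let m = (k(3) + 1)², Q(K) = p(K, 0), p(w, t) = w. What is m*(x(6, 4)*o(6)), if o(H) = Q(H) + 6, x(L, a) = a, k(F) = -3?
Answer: 192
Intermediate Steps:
Q(K) = K
m = 4 (m = (-3 + 1)² = (-2)² = 4)
o(H) = 6 + H (o(H) = H + 6 = 6 + H)
m*(x(6, 4)*o(6)) = 4*(4*(6 + 6)) = 4*(4*12) = 4*48 = 192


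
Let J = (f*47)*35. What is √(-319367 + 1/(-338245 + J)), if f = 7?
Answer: I*√34093223400321030/326730 ≈ 565.13*I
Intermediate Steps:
J = 11515 (J = (7*47)*35 = 329*35 = 11515)
√(-319367 + 1/(-338245 + J)) = √(-319367 + 1/(-338245 + 11515)) = √(-319367 + 1/(-326730)) = √(-319367 - 1/326730) = √(-104346779911/326730) = I*√34093223400321030/326730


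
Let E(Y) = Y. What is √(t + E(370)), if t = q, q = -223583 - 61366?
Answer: I*√284579 ≈ 533.46*I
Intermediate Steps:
q = -284949
t = -284949
√(t + E(370)) = √(-284949 + 370) = √(-284579) = I*√284579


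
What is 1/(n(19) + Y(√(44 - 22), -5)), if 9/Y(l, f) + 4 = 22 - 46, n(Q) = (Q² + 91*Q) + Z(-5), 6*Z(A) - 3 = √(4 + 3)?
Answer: 14748300/30826579253 - 1176*√7/30826579253 ≈ 0.00047833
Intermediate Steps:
Z(A) = ½ + √7/6 (Z(A) = ½ + √(4 + 3)/6 = ½ + √7/6)
n(Q) = ½ + Q² + 91*Q + √7/6 (n(Q) = (Q² + 91*Q) + (½ + √7/6) = ½ + Q² + 91*Q + √7/6)
Y(l, f) = -9/28 (Y(l, f) = 9/(-4 + (22 - 46)) = 9/(-4 - 24) = 9/(-28) = 9*(-1/28) = -9/28)
1/(n(19) + Y(√(44 - 22), -5)) = 1/((½ + 19² + 91*19 + √7/6) - 9/28) = 1/((½ + 361 + 1729 + √7/6) - 9/28) = 1/((4181/2 + √7/6) - 9/28) = 1/(58525/28 + √7/6)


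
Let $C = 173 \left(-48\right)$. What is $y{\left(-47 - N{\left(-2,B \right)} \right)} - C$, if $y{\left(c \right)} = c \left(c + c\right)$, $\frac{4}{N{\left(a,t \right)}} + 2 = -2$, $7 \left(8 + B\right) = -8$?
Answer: $12536$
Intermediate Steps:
$B = - \frac{64}{7}$ ($B = -8 + \frac{1}{7} \left(-8\right) = -8 - \frac{8}{7} = - \frac{64}{7} \approx -9.1429$)
$N{\left(a,t \right)} = -1$ ($N{\left(a,t \right)} = \frac{4}{-2 - 2} = \frac{4}{-4} = 4 \left(- \frac{1}{4}\right) = -1$)
$y{\left(c \right)} = 2 c^{2}$ ($y{\left(c \right)} = c 2 c = 2 c^{2}$)
$C = -8304$
$y{\left(-47 - N{\left(-2,B \right)} \right)} - C = 2 \left(-47 - -1\right)^{2} - -8304 = 2 \left(-47 + 1\right)^{2} + 8304 = 2 \left(-46\right)^{2} + 8304 = 2 \cdot 2116 + 8304 = 4232 + 8304 = 12536$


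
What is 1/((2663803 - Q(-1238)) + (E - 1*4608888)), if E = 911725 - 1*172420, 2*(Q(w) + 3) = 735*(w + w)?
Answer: -1/295847 ≈ -3.3801e-6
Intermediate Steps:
Q(w) = -3 + 735*w (Q(w) = -3 + (735*(w + w))/2 = -3 + (735*(2*w))/2 = -3 + (1470*w)/2 = -3 + 735*w)
E = 739305 (E = 911725 - 172420 = 739305)
1/((2663803 - Q(-1238)) + (E - 1*4608888)) = 1/((2663803 - (-3 + 735*(-1238))) + (739305 - 1*4608888)) = 1/((2663803 - (-3 - 909930)) + (739305 - 4608888)) = 1/((2663803 - 1*(-909933)) - 3869583) = 1/((2663803 + 909933) - 3869583) = 1/(3573736 - 3869583) = 1/(-295847) = -1/295847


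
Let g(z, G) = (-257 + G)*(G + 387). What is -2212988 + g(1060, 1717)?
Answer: 858852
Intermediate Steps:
g(z, G) = (-257 + G)*(387 + G)
-2212988 + g(1060, 1717) = -2212988 + (-99459 + 1717² + 130*1717) = -2212988 + (-99459 + 2948089 + 223210) = -2212988 + 3071840 = 858852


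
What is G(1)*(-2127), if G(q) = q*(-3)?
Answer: 6381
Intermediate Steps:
G(q) = -3*q
G(1)*(-2127) = -3*1*(-2127) = -3*(-2127) = 6381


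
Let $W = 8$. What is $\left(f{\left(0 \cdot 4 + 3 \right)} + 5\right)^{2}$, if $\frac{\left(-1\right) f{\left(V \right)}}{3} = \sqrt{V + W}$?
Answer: $124 - 30 \sqrt{11} \approx 24.501$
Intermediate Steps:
$f{\left(V \right)} = - 3 \sqrt{8 + V}$ ($f{\left(V \right)} = - 3 \sqrt{V + 8} = - 3 \sqrt{8 + V}$)
$\left(f{\left(0 \cdot 4 + 3 \right)} + 5\right)^{2} = \left(- 3 \sqrt{8 + \left(0 \cdot 4 + 3\right)} + 5\right)^{2} = \left(- 3 \sqrt{8 + \left(0 + 3\right)} + 5\right)^{2} = \left(- 3 \sqrt{8 + 3} + 5\right)^{2} = \left(- 3 \sqrt{11} + 5\right)^{2} = \left(5 - 3 \sqrt{11}\right)^{2}$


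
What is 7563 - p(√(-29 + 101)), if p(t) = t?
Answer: 7563 - 6*√2 ≈ 7554.5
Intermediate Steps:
7563 - p(√(-29 + 101)) = 7563 - √(-29 + 101) = 7563 - √72 = 7563 - 6*√2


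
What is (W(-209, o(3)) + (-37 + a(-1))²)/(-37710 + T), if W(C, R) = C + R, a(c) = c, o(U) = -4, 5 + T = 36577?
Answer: -1231/1138 ≈ -1.0817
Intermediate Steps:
T = 36572 (T = -5 + 36577 = 36572)
(W(-209, o(3)) + (-37 + a(-1))²)/(-37710 + T) = ((-209 - 4) + (-37 - 1)²)/(-37710 + 36572) = (-213 + (-38)²)/(-1138) = (-213 + 1444)*(-1/1138) = 1231*(-1/1138) = -1231/1138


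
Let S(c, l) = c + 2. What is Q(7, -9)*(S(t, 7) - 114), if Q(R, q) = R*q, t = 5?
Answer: 6741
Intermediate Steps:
S(c, l) = 2 + c
Q(7, -9)*(S(t, 7) - 114) = (7*(-9))*((2 + 5) - 114) = -63*(7 - 114) = -63*(-107) = 6741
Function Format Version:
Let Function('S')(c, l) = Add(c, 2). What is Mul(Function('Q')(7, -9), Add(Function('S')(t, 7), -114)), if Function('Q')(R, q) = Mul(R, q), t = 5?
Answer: 6741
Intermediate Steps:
Function('S')(c, l) = Add(2, c)
Mul(Function('Q')(7, -9), Add(Function('S')(t, 7), -114)) = Mul(Mul(7, -9), Add(Add(2, 5), -114)) = Mul(-63, Add(7, -114)) = Mul(-63, -107) = 6741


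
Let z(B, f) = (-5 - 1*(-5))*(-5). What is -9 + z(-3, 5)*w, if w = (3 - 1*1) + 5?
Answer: -9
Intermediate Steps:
z(B, f) = 0 (z(B, f) = (-5 + 5)*(-5) = 0*(-5) = 0)
w = 7 (w = (3 - 1) + 5 = 2 + 5 = 7)
-9 + z(-3, 5)*w = -9 + 0*7 = -9 + 0 = -9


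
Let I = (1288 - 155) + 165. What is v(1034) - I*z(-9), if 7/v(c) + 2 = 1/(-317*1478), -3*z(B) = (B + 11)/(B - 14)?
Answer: -886295882/21552219 ≈ -41.123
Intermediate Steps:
z(B) = -(11 + B)/(3*(-14 + B)) (z(B) = -(B + 11)/(3*(B - 14)) = -(11 + B)/(3*(-14 + B)))
v(c) = -3279682/937053 (v(c) = 7/(-2 + 1/(-317*1478)) = 7/(-2 - 1/317*1/1478) = 7/(-2 - 1/468526) = 7/(-937053/468526) = 7*(-468526/937053) = -3279682/937053)
I = 1298 (I = 1133 + 165 = 1298)
v(1034) - I*z(-9) = -3279682/937053 - 1298*(-11 - 1*(-9))/(3*(-14 - 9)) = -3279682/937053 - 1298*(1/3)*(-11 + 9)/(-23) = -3279682/937053 - 1298*(1/3)*(-1/23)*(-2) = -3279682/937053 - 1298*2/69 = -3279682/937053 - 1*2596/69 = -3279682/937053 - 2596/69 = -886295882/21552219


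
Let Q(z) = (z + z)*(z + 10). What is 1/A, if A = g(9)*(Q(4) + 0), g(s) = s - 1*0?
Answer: 1/1008 ≈ 0.00099206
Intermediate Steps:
Q(z) = 2*z*(10 + z) (Q(z) = (2*z)*(10 + z) = 2*z*(10 + z))
g(s) = s (g(s) = s + 0 = s)
A = 1008 (A = 9*(2*4*(10 + 4) + 0) = 9*(2*4*14 + 0) = 9*(112 + 0) = 9*112 = 1008)
1/A = 1/1008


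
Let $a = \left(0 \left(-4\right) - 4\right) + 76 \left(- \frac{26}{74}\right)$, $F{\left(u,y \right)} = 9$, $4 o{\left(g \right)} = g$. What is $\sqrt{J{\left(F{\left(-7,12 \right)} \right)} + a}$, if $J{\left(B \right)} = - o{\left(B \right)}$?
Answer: $\frac{i \sqrt{180449}}{74} \approx 5.7404 i$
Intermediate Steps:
$o{\left(g \right)} = \frac{g}{4}$
$a = - \frac{1136}{37}$ ($a = \left(0 - 4\right) + 76 \left(\left(-26\right) \frac{1}{74}\right) = -4 + 76 \left(- \frac{13}{37}\right) = -4 - \frac{988}{37} = - \frac{1136}{37} \approx -30.703$)
$J{\left(B \right)} = - \frac{B}{4}$
$\sqrt{J{\left(F{\left(-7,12 \right)} \right)} + a} = \sqrt{\left(- \frac{1}{4}\right) 9 - \frac{1136}{37}} = \sqrt{- \frac{9}{4} - \frac{1136}{37}} = \sqrt{- \frac{4877}{148}} = \frac{i \sqrt{180449}}{74}$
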